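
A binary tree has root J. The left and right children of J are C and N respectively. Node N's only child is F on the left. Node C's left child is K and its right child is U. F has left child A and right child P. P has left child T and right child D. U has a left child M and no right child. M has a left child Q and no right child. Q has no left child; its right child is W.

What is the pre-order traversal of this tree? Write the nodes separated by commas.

J, C, K, U, M, Q, W, N, F, A, P, T, D

Pre-order visits the node, then its left subtree, then its right subtree.
Visit J.
At J: go left to C.
  Visit C.
  At C: go left to K.
    K is a leaf — visit K.
  At C: go right to U.
    Visit U.
    At U: go left to M.
      Visit M.
      At M: go left to Q.
        Visit Q.
        At Q: no left child.
        At Q: go right to W.
          W is a leaf — visit W.
      At M: no right child.
    At U: no right child.
At J: go right to N.
  Visit N.
  At N: go left to F.
    Visit F.
    At F: go left to A.
      A is a leaf — visit A.
    At F: go right to P.
      Visit P.
      At P: go left to T.
        T is a leaf — visit T.
      At P: go right to D.
        D is a leaf — visit D.
  At N: no right child.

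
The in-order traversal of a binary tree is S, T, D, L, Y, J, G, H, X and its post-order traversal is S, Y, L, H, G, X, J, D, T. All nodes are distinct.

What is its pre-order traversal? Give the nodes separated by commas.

T, S, D, J, L, Y, X, G, H

The last element of post-order is the root; it splits in-order into left and right subtrees.
Root T: left subtree has 1 node {S}, right has 7 {D, L, Y, J, G, H, X}.
  Root D: left subtree has 0 nodes { }, right has 6 {L, Y, J, G, H, X}.
    Root J: left subtree has 2 nodes {L, Y}, right has 3 {G, H, X}.
      Root L: left subtree has 0 nodes { }, right has 1 {Y}.
      Root X: left subtree has 2 nodes {G, H}, right has 0 { }.
        Root G: left subtree has 0 nodes { }, right has 1 {H}.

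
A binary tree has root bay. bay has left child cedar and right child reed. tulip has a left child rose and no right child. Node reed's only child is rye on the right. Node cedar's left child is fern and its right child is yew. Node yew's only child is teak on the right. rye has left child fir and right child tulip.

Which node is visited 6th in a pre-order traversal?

Pre-order visits the node, then its left subtree, then its right subtree.
Visit bay.
At bay: go left to cedar.
  Visit cedar.
  At cedar: go left to fern.
    fern is a leaf — visit fern.
  At cedar: go right to yew.
    Visit yew.
    At yew: no left child.
    At yew: go right to teak.
      teak is a leaf — visit teak.
At bay: go right to reed.
  Visit reed.
  At reed: no left child.
  At reed: go right to rye.
    Visit rye.
    At rye: go left to fir.
      fir is a leaf — visit fir.
    At rye: go right to tulip.
      Visit tulip.
      At tulip: go left to rose.
        rose is a leaf — visit rose.
      At tulip: no right child.
Full pre-order sequence: bay, cedar, fern, yew, teak, reed, rye, fir, tulip, rose.

reed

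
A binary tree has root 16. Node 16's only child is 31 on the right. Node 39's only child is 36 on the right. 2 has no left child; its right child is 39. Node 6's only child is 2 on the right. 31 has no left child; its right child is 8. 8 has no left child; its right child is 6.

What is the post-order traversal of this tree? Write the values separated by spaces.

36 39 2 6 8 31 16

Post-order visits the left subtree, then the right subtree, then the node.
At 16: no left child.
At 16: go right to 31.
  At 31: no left child.
  At 31: go right to 8.
    At 8: no left child.
    At 8: go right to 6.
      At 6: no left child.
      At 6: go right to 2.
        At 2: no left child.
        At 2: go right to 39.
          At 39: no left child.
          At 39: go right to 36.
            36 is a leaf — visit 36.
          Visit 39.
        Visit 2.
      Visit 6.
    Visit 8.
  Visit 31.
Visit 16.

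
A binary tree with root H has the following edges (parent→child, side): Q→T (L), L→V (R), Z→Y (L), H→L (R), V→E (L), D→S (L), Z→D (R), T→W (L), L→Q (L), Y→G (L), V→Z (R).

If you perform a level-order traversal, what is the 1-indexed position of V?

Level-order visits nodes level by level from the root, left to right within each level.
Level 0: H
Level 1: L
Level 2: Q, V
Level 3: T, E, Z
Level 4: W, Y, D
Level 5: G, S
Full level-order sequence: H, L, Q, V, T, E, Z, W, Y, D, G, S.

4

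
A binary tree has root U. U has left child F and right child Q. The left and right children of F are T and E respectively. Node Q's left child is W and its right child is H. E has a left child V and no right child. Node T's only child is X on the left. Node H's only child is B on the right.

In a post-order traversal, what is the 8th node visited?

Post-order visits the left subtree, then the right subtree, then the node.
At U: go left to F.
  At F: go left to T.
    At T: go left to X.
      X is a leaf — visit X.
    At T: no right child.
    Visit T.
  At F: go right to E.
    At E: go left to V.
      V is a leaf — visit V.
    At E: no right child.
    Visit E.
  Visit F.
At U: go right to Q.
  At Q: go left to W.
    W is a leaf — visit W.
  At Q: go right to H.
    At H: no left child.
    At H: go right to B.
      B is a leaf — visit B.
    Visit H.
  Visit Q.
Visit U.
Full post-order sequence: X, T, V, E, F, W, B, H, Q, U.

H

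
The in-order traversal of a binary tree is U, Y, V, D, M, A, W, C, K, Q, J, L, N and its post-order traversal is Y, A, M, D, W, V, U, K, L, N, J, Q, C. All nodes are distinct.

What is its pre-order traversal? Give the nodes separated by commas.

The last element of post-order is the root; it splits in-order into left and right subtrees.
Root C: left subtree has 7 nodes {U, Y, V, D, M, A, W}, right has 5 {K, Q, J, L, N}.
  Root U: left subtree has 0 nodes { }, right has 6 {Y, V, D, M, A, W}.
    Root V: left subtree has 1 node {Y}, right has 4 {D, M, A, W}.
      Root W: left subtree has 3 nodes {D, M, A}, right has 0 { }.
        Root D: left subtree has 0 nodes { }, right has 2 {M, A}.
          Root M: left subtree has 0 nodes { }, right has 1 {A}.
  Root Q: left subtree has 1 node {K}, right has 3 {J, L, N}.
    Root J: left subtree has 0 nodes { }, right has 2 {L, N}.
      Root N: left subtree has 1 node {L}, right has 0 { }.

C, U, V, Y, W, D, M, A, Q, K, J, N, L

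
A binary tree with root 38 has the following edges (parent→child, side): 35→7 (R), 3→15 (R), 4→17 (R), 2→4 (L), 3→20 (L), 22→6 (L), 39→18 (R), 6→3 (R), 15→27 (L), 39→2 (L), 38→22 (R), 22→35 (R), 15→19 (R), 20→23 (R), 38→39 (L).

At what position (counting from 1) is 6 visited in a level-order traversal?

6

Level-order visits nodes level by level from the root, left to right within each level.
Level 0: 38
Level 1: 39, 22
Level 2: 2, 18, 6, 35
Level 3: 4, 3, 7
Level 4: 17, 20, 15
Level 5: 23, 27, 19
Full level-order sequence: 38, 39, 22, 2, 18, 6, 35, 4, 3, 7, 17, 20, 15, 23, 27, 19.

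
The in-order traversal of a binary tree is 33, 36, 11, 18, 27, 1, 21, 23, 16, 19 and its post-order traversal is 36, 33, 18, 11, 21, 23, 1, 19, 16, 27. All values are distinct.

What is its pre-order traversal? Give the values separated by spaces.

The last element of post-order is the root; it splits in-order into left and right subtrees.
Root 27: left subtree has 4 nodes {33, 36, 11, 18}, right has 5 {1, 21, 23, 16, 19}.
  Root 11: left subtree has 2 nodes {33, 36}, right has 1 {18}.
    Root 33: left subtree has 0 nodes { }, right has 1 {36}.
  Root 16: left subtree has 3 nodes {1, 21, 23}, right has 1 {19}.
    Root 1: left subtree has 0 nodes { }, right has 2 {21, 23}.
      Root 23: left subtree has 1 node {21}, right has 0 { }.

27 11 33 36 18 16 1 23 21 19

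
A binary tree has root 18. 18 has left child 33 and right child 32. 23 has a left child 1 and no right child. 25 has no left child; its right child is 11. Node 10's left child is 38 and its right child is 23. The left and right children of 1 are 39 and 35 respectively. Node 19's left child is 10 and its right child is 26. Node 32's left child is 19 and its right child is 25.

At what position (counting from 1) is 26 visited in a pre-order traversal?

Pre-order visits the node, then its left subtree, then its right subtree.
Visit 18.
At 18: go left to 33.
  33 is a leaf — visit 33.
At 18: go right to 32.
  Visit 32.
  At 32: go left to 19.
    Visit 19.
    At 19: go left to 10.
      Visit 10.
      At 10: go left to 38.
        38 is a leaf — visit 38.
      At 10: go right to 23.
        Visit 23.
        At 23: go left to 1.
          Visit 1.
          At 1: go left to 39.
            39 is a leaf — visit 39.
          At 1: go right to 35.
            35 is a leaf — visit 35.
        At 23: no right child.
    At 19: go right to 26.
      26 is a leaf — visit 26.
  At 32: go right to 25.
    Visit 25.
    At 25: no left child.
    At 25: go right to 11.
      11 is a leaf — visit 11.
Full pre-order sequence: 18, 33, 32, 19, 10, 38, 23, 1, 39, 35, 26, 25, 11.

11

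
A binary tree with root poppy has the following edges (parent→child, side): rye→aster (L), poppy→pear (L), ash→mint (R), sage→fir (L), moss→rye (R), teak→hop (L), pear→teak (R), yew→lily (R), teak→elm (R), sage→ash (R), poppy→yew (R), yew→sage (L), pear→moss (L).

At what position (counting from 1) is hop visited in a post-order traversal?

Post-order visits the left subtree, then the right subtree, then the node.
At poppy: go left to pear.
  At pear: go left to moss.
    At moss: no left child.
    At moss: go right to rye.
      At rye: go left to aster.
        aster is a leaf — visit aster.
      At rye: no right child.
      Visit rye.
    Visit moss.
  At pear: go right to teak.
    At teak: go left to hop.
      hop is a leaf — visit hop.
    At teak: go right to elm.
      elm is a leaf — visit elm.
    Visit teak.
  Visit pear.
At poppy: go right to yew.
  At yew: go left to sage.
    At sage: go left to fir.
      fir is a leaf — visit fir.
    At sage: go right to ash.
      At ash: no left child.
      At ash: go right to mint.
        mint is a leaf — visit mint.
      Visit ash.
    Visit sage.
  At yew: go right to lily.
    lily is a leaf — visit lily.
  Visit yew.
Visit poppy.
Full post-order sequence: aster, rye, moss, hop, elm, teak, pear, fir, mint, ash, sage, lily, yew, poppy.

4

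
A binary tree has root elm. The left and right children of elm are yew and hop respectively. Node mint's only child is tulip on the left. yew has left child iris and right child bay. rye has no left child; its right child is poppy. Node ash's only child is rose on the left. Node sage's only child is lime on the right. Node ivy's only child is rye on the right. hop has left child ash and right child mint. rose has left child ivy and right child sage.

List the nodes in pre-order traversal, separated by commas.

elm, yew, iris, bay, hop, ash, rose, ivy, rye, poppy, sage, lime, mint, tulip

Pre-order visits the node, then its left subtree, then its right subtree.
Visit elm.
At elm: go left to yew.
  Visit yew.
  At yew: go left to iris.
    iris is a leaf — visit iris.
  At yew: go right to bay.
    bay is a leaf — visit bay.
At elm: go right to hop.
  Visit hop.
  At hop: go left to ash.
    Visit ash.
    At ash: go left to rose.
      Visit rose.
      At rose: go left to ivy.
        Visit ivy.
        At ivy: no left child.
        At ivy: go right to rye.
          Visit rye.
          At rye: no left child.
          At rye: go right to poppy.
            poppy is a leaf — visit poppy.
      At rose: go right to sage.
        Visit sage.
        At sage: no left child.
        At sage: go right to lime.
          lime is a leaf — visit lime.
    At ash: no right child.
  At hop: go right to mint.
    Visit mint.
    At mint: go left to tulip.
      tulip is a leaf — visit tulip.
    At mint: no right child.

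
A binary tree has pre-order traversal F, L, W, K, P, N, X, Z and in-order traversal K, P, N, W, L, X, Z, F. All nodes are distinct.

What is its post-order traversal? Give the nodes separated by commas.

The first element of pre-order is the root; it splits in-order into left and right subtrees.
Root F: left subtree has 7 nodes {K, P, N, W, L, X, Z}, right has 0 { }.
  Root L: left subtree has 4 nodes {K, P, N, W}, right has 2 {X, Z}.
    Root W: left subtree has 3 nodes {K, P, N}, right has 0 { }.
      Root K: left subtree has 0 nodes { }, right has 2 {P, N}.
        Root P: left subtree has 0 nodes { }, right has 1 {N}.
    Root X: left subtree has 0 nodes { }, right has 1 {Z}.

N, P, K, W, Z, X, L, F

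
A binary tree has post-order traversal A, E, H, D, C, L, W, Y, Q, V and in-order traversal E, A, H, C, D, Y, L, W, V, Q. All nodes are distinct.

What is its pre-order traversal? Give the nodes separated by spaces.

V Y C H E A D W L Q

The last element of post-order is the root; it splits in-order into left and right subtrees.
Root V: left subtree has 8 nodes {E, A, H, C, D, Y, L, W}, right has 1 {Q}.
  Root Y: left subtree has 5 nodes {E, A, H, C, D}, right has 2 {L, W}.
    Root C: left subtree has 3 nodes {E, A, H}, right has 1 {D}.
      Root H: left subtree has 2 nodes {E, A}, right has 0 { }.
        Root E: left subtree has 0 nodes { }, right has 1 {A}.
    Root W: left subtree has 1 node {L}, right has 0 { }.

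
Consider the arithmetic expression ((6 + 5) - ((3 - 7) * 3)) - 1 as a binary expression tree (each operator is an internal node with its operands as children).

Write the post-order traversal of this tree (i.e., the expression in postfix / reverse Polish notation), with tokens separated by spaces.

Post-order on an expression tree gives postfix notation: for each operator, emit left operand, right operand, then the operator.

6 5 + 3 7 - 3 * - 1 -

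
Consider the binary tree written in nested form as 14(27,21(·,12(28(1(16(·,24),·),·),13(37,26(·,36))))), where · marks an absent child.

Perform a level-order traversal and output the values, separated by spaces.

Level-order visits nodes level by level from the root, left to right within each level.
Level 0: 14
Level 1: 27, 21
Level 2: 12
Level 3: 28, 13
Level 4: 1, 37, 26
Level 5: 16, 36
Level 6: 24

14 27 21 12 28 13 1 37 26 16 36 24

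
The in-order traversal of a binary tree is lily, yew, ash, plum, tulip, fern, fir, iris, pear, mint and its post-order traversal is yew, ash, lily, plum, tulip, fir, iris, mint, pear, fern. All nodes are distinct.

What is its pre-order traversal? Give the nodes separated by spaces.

fern tulip plum lily ash yew pear iris fir mint

The last element of post-order is the root; it splits in-order into left and right subtrees.
Root fern: left subtree has 5 nodes {lily, yew, ash, plum, tulip}, right has 4 {fir, iris, pear, mint}.
  Root tulip: left subtree has 4 nodes {lily, yew, ash, plum}, right has 0 { }.
    Root plum: left subtree has 3 nodes {lily, yew, ash}, right has 0 { }.
      Root lily: left subtree has 0 nodes { }, right has 2 {yew, ash}.
        Root ash: left subtree has 1 node {yew}, right has 0 { }.
  Root pear: left subtree has 2 nodes {fir, iris}, right has 1 {mint}.
    Root iris: left subtree has 1 node {fir}, right has 0 { }.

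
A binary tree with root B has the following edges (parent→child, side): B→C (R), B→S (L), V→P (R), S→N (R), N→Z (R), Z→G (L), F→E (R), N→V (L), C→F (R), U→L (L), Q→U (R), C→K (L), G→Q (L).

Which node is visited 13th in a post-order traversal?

Post-order visits the left subtree, then the right subtree, then the node.
At B: go left to S.
  At S: no left child.
  At S: go right to N.
    At N: go left to V.
      At V: no left child.
      At V: go right to P.
        P is a leaf — visit P.
      Visit V.
    At N: go right to Z.
      At Z: go left to G.
        At G: go left to Q.
          At Q: no left child.
          At Q: go right to U.
            At U: go left to L.
              L is a leaf — visit L.
            At U: no right child.
            Visit U.
          Visit Q.
        At G: no right child.
        Visit G.
      At Z: no right child.
      Visit Z.
    Visit N.
  Visit S.
At B: go right to C.
  At C: go left to K.
    K is a leaf — visit K.
  At C: go right to F.
    At F: no left child.
    At F: go right to E.
      E is a leaf — visit E.
    Visit F.
  Visit C.
Visit B.
Full post-order sequence: P, V, L, U, Q, G, Z, N, S, K, E, F, C, B.

C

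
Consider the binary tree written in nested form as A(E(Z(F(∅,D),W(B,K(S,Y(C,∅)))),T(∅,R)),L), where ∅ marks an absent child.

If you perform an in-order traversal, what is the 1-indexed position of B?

In-order visits the left subtree, then the node, then the right subtree.
At A: go left to E.
  At E: go left to Z.
    At Z: go left to F.
      At F: no left child.
      Visit F.
      At F: go right to D.
        D is a leaf — visit D.
    Visit Z.
    At Z: go right to W.
      At W: go left to B.
        B is a leaf — visit B.
      Visit W.
      At W: go right to K.
        At K: go left to S.
          S is a leaf — visit S.
        Visit K.
        At K: go right to Y.
          At Y: go left to C.
            C is a leaf — visit C.
          Visit Y.
          At Y: no right child.
  Visit E.
  At E: go right to T.
    At T: no left child.
    Visit T.
    At T: go right to R.
      R is a leaf — visit R.
Visit A.
At A: go right to L.
  L is a leaf — visit L.
Full in-order sequence: F, D, Z, B, W, S, K, C, Y, E, T, R, A, L.

4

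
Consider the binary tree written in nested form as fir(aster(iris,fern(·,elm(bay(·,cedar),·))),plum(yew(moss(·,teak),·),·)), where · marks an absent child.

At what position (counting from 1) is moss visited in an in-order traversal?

In-order visits the left subtree, then the node, then the right subtree.
At fir: go left to aster.
  At aster: go left to iris.
    iris is a leaf — visit iris.
  Visit aster.
  At aster: go right to fern.
    At fern: no left child.
    Visit fern.
    At fern: go right to elm.
      At elm: go left to bay.
        At bay: no left child.
        Visit bay.
        At bay: go right to cedar.
          cedar is a leaf — visit cedar.
      Visit elm.
      At elm: no right child.
Visit fir.
At fir: go right to plum.
  At plum: go left to yew.
    At yew: go left to moss.
      At moss: no left child.
      Visit moss.
      At moss: go right to teak.
        teak is a leaf — visit teak.
    Visit yew.
    At yew: no right child.
  Visit plum.
  At plum: no right child.
Full in-order sequence: iris, aster, fern, bay, cedar, elm, fir, moss, teak, yew, plum.

8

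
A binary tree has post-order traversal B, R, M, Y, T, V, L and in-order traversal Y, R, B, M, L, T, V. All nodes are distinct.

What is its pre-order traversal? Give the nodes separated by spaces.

L Y M R B V T

The last element of post-order is the root; it splits in-order into left and right subtrees.
Root L: left subtree has 4 nodes {Y, R, B, M}, right has 2 {T, V}.
  Root Y: left subtree has 0 nodes { }, right has 3 {R, B, M}.
    Root M: left subtree has 2 nodes {R, B}, right has 0 { }.
      Root R: left subtree has 0 nodes { }, right has 1 {B}.
  Root V: left subtree has 1 node {T}, right has 0 { }.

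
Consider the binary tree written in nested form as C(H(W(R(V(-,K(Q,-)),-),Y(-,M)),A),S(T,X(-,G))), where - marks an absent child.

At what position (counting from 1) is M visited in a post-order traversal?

5

Post-order visits the left subtree, then the right subtree, then the node.
At C: go left to H.
  At H: go left to W.
    At W: go left to R.
      At R: go left to V.
        At V: no left child.
        At V: go right to K.
          At K: go left to Q.
            Q is a leaf — visit Q.
          At K: no right child.
          Visit K.
        Visit V.
      At R: no right child.
      Visit R.
    At W: go right to Y.
      At Y: no left child.
      At Y: go right to M.
        M is a leaf — visit M.
      Visit Y.
    Visit W.
  At H: go right to A.
    A is a leaf — visit A.
  Visit H.
At C: go right to S.
  At S: go left to T.
    T is a leaf — visit T.
  At S: go right to X.
    At X: no left child.
    At X: go right to G.
      G is a leaf — visit G.
    Visit X.
  Visit S.
Visit C.
Full post-order sequence: Q, K, V, R, M, Y, W, A, H, T, G, X, S, C.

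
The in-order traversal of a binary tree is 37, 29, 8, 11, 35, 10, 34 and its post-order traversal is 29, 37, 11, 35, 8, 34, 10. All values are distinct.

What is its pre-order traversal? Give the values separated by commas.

10, 8, 37, 29, 35, 11, 34

The last element of post-order is the root; it splits in-order into left and right subtrees.
Root 10: left subtree has 5 nodes {37, 29, 8, 11, 35}, right has 1 {34}.
  Root 8: left subtree has 2 nodes {37, 29}, right has 2 {11, 35}.
    Root 37: left subtree has 0 nodes { }, right has 1 {29}.
    Root 35: left subtree has 1 node {11}, right has 0 { }.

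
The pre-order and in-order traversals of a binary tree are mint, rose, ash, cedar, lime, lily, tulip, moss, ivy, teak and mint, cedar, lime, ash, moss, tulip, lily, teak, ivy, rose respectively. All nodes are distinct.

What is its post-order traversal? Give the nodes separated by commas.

The first element of pre-order is the root; it splits in-order into left and right subtrees.
Root mint: left subtree has 0 nodes { }, right has 9 {cedar, lime, ash, moss, tulip, lily, teak, ivy, rose}.
  Root rose: left subtree has 8 nodes {cedar, lime, ash, moss, tulip, lily, teak, ivy}, right has 0 { }.
    Root ash: left subtree has 2 nodes {cedar, lime}, right has 5 {moss, tulip, lily, teak, ivy}.
      Root cedar: left subtree has 0 nodes { }, right has 1 {lime}.
      Root lily: left subtree has 2 nodes {moss, tulip}, right has 2 {teak, ivy}.
        Root tulip: left subtree has 1 node {moss}, right has 0 { }.
        Root ivy: left subtree has 1 node {teak}, right has 0 { }.

lime, cedar, moss, tulip, teak, ivy, lily, ash, rose, mint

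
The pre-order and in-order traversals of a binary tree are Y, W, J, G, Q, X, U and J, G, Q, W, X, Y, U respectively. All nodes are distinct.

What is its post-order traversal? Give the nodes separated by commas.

Q, G, J, X, W, U, Y

The first element of pre-order is the root; it splits in-order into left and right subtrees.
Root Y: left subtree has 5 nodes {J, G, Q, W, X}, right has 1 {U}.
  Root W: left subtree has 3 nodes {J, G, Q}, right has 1 {X}.
    Root J: left subtree has 0 nodes { }, right has 2 {G, Q}.
      Root G: left subtree has 0 nodes { }, right has 1 {Q}.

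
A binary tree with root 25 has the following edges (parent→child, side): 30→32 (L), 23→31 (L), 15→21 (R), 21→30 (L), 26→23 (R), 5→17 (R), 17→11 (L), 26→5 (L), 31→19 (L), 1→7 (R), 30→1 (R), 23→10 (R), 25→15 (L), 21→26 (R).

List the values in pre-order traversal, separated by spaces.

Pre-order visits the node, then its left subtree, then its right subtree.
Visit 25.
At 25: go left to 15.
  Visit 15.
  At 15: no left child.
  At 15: go right to 21.
    Visit 21.
    At 21: go left to 30.
      Visit 30.
      At 30: go left to 32.
        32 is a leaf — visit 32.
      At 30: go right to 1.
        Visit 1.
        At 1: no left child.
        At 1: go right to 7.
          7 is a leaf — visit 7.
    At 21: go right to 26.
      Visit 26.
      At 26: go left to 5.
        Visit 5.
        At 5: no left child.
        At 5: go right to 17.
          Visit 17.
          At 17: go left to 11.
            11 is a leaf — visit 11.
          At 17: no right child.
      At 26: go right to 23.
        Visit 23.
        At 23: go left to 31.
          Visit 31.
          At 31: go left to 19.
            19 is a leaf — visit 19.
          At 31: no right child.
        At 23: go right to 10.
          10 is a leaf — visit 10.
At 25: no right child.

25 15 21 30 32 1 7 26 5 17 11 23 31 19 10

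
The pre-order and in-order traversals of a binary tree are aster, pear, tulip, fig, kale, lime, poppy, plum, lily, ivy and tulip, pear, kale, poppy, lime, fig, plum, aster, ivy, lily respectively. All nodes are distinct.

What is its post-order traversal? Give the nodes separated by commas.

tulip, poppy, lime, kale, plum, fig, pear, ivy, lily, aster

The first element of pre-order is the root; it splits in-order into left and right subtrees.
Root aster: left subtree has 7 nodes {tulip, pear, kale, poppy, lime, fig, plum}, right has 2 {ivy, lily}.
  Root pear: left subtree has 1 node {tulip}, right has 5 {kale, poppy, lime, fig, plum}.
    Root fig: left subtree has 3 nodes {kale, poppy, lime}, right has 1 {plum}.
      Root kale: left subtree has 0 nodes { }, right has 2 {poppy, lime}.
        Root lime: left subtree has 1 node {poppy}, right has 0 { }.
  Root lily: left subtree has 1 node {ivy}, right has 0 { }.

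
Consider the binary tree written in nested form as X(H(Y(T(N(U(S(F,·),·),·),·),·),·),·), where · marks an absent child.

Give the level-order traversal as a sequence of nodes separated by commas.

Level-order visits nodes level by level from the root, left to right within each level.
Level 0: X
Level 1: H
Level 2: Y
Level 3: T
Level 4: N
Level 5: U
Level 6: S
Level 7: F

X, H, Y, T, N, U, S, F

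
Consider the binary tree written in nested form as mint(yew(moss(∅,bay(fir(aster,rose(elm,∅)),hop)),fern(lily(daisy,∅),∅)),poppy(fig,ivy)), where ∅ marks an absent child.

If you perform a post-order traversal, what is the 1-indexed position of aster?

1

Post-order visits the left subtree, then the right subtree, then the node.
At mint: go left to yew.
  At yew: go left to moss.
    At moss: no left child.
    At moss: go right to bay.
      At bay: go left to fir.
        At fir: go left to aster.
          aster is a leaf — visit aster.
        At fir: go right to rose.
          At rose: go left to elm.
            elm is a leaf — visit elm.
          At rose: no right child.
          Visit rose.
        Visit fir.
      At bay: go right to hop.
        hop is a leaf — visit hop.
      Visit bay.
    Visit moss.
  At yew: go right to fern.
    At fern: go left to lily.
      At lily: go left to daisy.
        daisy is a leaf — visit daisy.
      At lily: no right child.
      Visit lily.
    At fern: no right child.
    Visit fern.
  Visit yew.
At mint: go right to poppy.
  At poppy: go left to fig.
    fig is a leaf — visit fig.
  At poppy: go right to ivy.
    ivy is a leaf — visit ivy.
  Visit poppy.
Visit mint.
Full post-order sequence: aster, elm, rose, fir, hop, bay, moss, daisy, lily, fern, yew, fig, ivy, poppy, mint.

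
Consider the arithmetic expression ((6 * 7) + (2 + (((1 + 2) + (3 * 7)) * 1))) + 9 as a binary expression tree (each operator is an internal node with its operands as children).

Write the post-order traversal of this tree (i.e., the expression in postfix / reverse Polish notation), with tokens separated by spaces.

Post-order on an expression tree gives postfix notation: for each operator, emit left operand, right operand, then the operator.

6 7 * 2 1 2 + 3 7 * + 1 * + + 9 +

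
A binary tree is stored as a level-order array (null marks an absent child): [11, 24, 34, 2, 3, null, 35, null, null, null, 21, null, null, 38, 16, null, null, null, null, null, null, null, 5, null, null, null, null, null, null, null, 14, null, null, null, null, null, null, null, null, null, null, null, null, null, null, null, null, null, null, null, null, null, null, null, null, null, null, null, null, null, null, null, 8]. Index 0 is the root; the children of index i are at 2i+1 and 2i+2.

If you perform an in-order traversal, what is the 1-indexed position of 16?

In-order visits the left subtree, then the node, then the right subtree.
At 11: go left to 24.
  At 24: go left to 2.
    2 is a leaf — visit 2.
  Visit 24.
  At 24: go right to 3.
    At 3: no left child.
    Visit 3.
    At 3: go right to 21.
      At 21: no left child.
      Visit 21.
      At 21: go right to 5.
        5 is a leaf — visit 5.
Visit 11.
At 11: go right to 34.
  At 34: no left child.
  Visit 34.
  At 34: go right to 35.
    At 35: go left to 38.
      38 is a leaf — visit 38.
    Visit 35.
    At 35: go right to 16.
      At 16: no left child.
      Visit 16.
      At 16: go right to 14.
        At 14: no left child.
        Visit 14.
        At 14: go right to 8.
          8 is a leaf — visit 8.
Full in-order sequence: 2, 24, 3, 21, 5, 11, 34, 38, 35, 16, 14, 8.

10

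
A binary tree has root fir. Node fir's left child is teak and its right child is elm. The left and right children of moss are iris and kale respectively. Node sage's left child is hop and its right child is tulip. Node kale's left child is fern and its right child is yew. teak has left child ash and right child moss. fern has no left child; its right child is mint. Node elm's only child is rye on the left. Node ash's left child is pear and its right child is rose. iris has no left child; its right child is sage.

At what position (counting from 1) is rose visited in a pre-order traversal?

5

Pre-order visits the node, then its left subtree, then its right subtree.
Visit fir.
At fir: go left to teak.
  Visit teak.
  At teak: go left to ash.
    Visit ash.
    At ash: go left to pear.
      pear is a leaf — visit pear.
    At ash: go right to rose.
      rose is a leaf — visit rose.
  At teak: go right to moss.
    Visit moss.
    At moss: go left to iris.
      Visit iris.
      At iris: no left child.
      At iris: go right to sage.
        Visit sage.
        At sage: go left to hop.
          hop is a leaf — visit hop.
        At sage: go right to tulip.
          tulip is a leaf — visit tulip.
    At moss: go right to kale.
      Visit kale.
      At kale: go left to fern.
        Visit fern.
        At fern: no left child.
        At fern: go right to mint.
          mint is a leaf — visit mint.
      At kale: go right to yew.
        yew is a leaf — visit yew.
At fir: go right to elm.
  Visit elm.
  At elm: go left to rye.
    rye is a leaf — visit rye.
  At elm: no right child.
Full pre-order sequence: fir, teak, ash, pear, rose, moss, iris, sage, hop, tulip, kale, fern, mint, yew, elm, rye.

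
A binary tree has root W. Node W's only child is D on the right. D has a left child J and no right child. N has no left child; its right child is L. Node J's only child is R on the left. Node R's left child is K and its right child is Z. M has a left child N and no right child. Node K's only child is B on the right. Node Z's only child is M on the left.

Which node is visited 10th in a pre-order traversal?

L

Pre-order visits the node, then its left subtree, then its right subtree.
Visit W.
At W: no left child.
At W: go right to D.
  Visit D.
  At D: go left to J.
    Visit J.
    At J: go left to R.
      Visit R.
      At R: go left to K.
        Visit K.
        At K: no left child.
        At K: go right to B.
          B is a leaf — visit B.
      At R: go right to Z.
        Visit Z.
        At Z: go left to M.
          Visit M.
          At M: go left to N.
            Visit N.
            At N: no left child.
            At N: go right to L.
              L is a leaf — visit L.
          At M: no right child.
        At Z: no right child.
    At J: no right child.
  At D: no right child.
Full pre-order sequence: W, D, J, R, K, B, Z, M, N, L.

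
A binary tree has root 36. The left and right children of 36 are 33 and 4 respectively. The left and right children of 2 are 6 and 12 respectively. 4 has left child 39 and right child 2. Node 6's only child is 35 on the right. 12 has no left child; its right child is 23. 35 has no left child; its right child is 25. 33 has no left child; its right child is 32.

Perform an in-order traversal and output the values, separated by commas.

33, 32, 36, 39, 4, 6, 35, 25, 2, 12, 23

In-order visits the left subtree, then the node, then the right subtree.
At 36: go left to 33.
  At 33: no left child.
  Visit 33.
  At 33: go right to 32.
    32 is a leaf — visit 32.
Visit 36.
At 36: go right to 4.
  At 4: go left to 39.
    39 is a leaf — visit 39.
  Visit 4.
  At 4: go right to 2.
    At 2: go left to 6.
      At 6: no left child.
      Visit 6.
      At 6: go right to 35.
        At 35: no left child.
        Visit 35.
        At 35: go right to 25.
          25 is a leaf — visit 25.
    Visit 2.
    At 2: go right to 12.
      At 12: no left child.
      Visit 12.
      At 12: go right to 23.
        23 is a leaf — visit 23.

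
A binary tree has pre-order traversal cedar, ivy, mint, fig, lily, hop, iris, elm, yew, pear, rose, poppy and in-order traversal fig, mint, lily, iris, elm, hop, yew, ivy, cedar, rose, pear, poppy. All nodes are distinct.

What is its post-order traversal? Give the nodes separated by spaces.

The first element of pre-order is the root; it splits in-order into left and right subtrees.
Root cedar: left subtree has 8 nodes {fig, mint, lily, iris, elm, hop, yew, ivy}, right has 3 {rose, pear, poppy}.
  Root ivy: left subtree has 7 nodes {fig, mint, lily, iris, elm, hop, yew}, right has 0 { }.
    Root mint: left subtree has 1 node {fig}, right has 5 {lily, iris, elm, hop, yew}.
      Root lily: left subtree has 0 nodes { }, right has 4 {iris, elm, hop, yew}.
        Root hop: left subtree has 2 nodes {iris, elm}, right has 1 {yew}.
          Root iris: left subtree has 0 nodes { }, right has 1 {elm}.
  Root pear: left subtree has 1 node {rose}, right has 1 {poppy}.

fig elm iris yew hop lily mint ivy rose poppy pear cedar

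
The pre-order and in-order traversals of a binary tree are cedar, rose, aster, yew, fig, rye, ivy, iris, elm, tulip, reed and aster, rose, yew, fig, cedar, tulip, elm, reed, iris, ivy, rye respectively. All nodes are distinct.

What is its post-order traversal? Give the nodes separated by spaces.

aster fig yew rose tulip reed elm iris ivy rye cedar

The first element of pre-order is the root; it splits in-order into left and right subtrees.
Root cedar: left subtree has 4 nodes {aster, rose, yew, fig}, right has 6 {tulip, elm, reed, iris, ivy, rye}.
  Root rose: left subtree has 1 node {aster}, right has 2 {yew, fig}.
    Root yew: left subtree has 0 nodes { }, right has 1 {fig}.
  Root rye: left subtree has 5 nodes {tulip, elm, reed, iris, ivy}, right has 0 { }.
    Root ivy: left subtree has 4 nodes {tulip, elm, reed, iris}, right has 0 { }.
      Root iris: left subtree has 3 nodes {tulip, elm, reed}, right has 0 { }.
        Root elm: left subtree has 1 node {tulip}, right has 1 {reed}.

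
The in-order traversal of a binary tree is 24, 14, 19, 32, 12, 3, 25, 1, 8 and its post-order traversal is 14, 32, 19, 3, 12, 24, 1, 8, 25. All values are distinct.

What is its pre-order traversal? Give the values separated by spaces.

25 24 12 19 14 32 3 8 1

The last element of post-order is the root; it splits in-order into left and right subtrees.
Root 25: left subtree has 6 nodes {24, 14, 19, 32, 12, 3}, right has 2 {1, 8}.
  Root 24: left subtree has 0 nodes { }, right has 5 {14, 19, 32, 12, 3}.
    Root 12: left subtree has 3 nodes {14, 19, 32}, right has 1 {3}.
      Root 19: left subtree has 1 node {14}, right has 1 {32}.
  Root 8: left subtree has 1 node {1}, right has 0 { }.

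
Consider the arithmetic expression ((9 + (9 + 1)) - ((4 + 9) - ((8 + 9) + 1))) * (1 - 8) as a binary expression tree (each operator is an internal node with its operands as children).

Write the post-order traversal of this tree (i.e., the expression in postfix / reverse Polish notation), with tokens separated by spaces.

9 9 1 + + 4 9 + 8 9 + 1 + - - 1 8 - *

Post-order on an expression tree gives postfix notation: for each operator, emit left operand, right operand, then the operator.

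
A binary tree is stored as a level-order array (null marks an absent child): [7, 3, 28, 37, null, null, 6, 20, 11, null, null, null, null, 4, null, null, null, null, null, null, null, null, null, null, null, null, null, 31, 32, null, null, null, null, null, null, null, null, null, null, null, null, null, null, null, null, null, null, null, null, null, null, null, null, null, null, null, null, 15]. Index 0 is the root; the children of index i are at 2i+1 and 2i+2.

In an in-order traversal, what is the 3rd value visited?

In-order visits the left subtree, then the node, then the right subtree.
At 7: go left to 3.
  At 3: go left to 37.
    At 37: go left to 20.
      20 is a leaf — visit 20.
    Visit 37.
    At 37: go right to 11.
      11 is a leaf — visit 11.
  Visit 3.
  At 3: no right child.
Visit 7.
At 7: go right to 28.
  At 28: no left child.
  Visit 28.
  At 28: go right to 6.
    At 6: go left to 4.
      At 4: go left to 31.
        31 is a leaf — visit 31.
      Visit 4.
      At 4: go right to 32.
        At 32: go left to 15.
          15 is a leaf — visit 15.
        Visit 32.
        At 32: no right child.
    Visit 6.
    At 6: no right child.
Full in-order sequence: 20, 37, 11, 3, 7, 28, 31, 4, 15, 32, 6.

11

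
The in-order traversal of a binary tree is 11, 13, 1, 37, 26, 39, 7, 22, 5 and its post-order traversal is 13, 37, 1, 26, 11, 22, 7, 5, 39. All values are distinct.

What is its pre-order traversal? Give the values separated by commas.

39, 11, 26, 1, 13, 37, 5, 7, 22

The last element of post-order is the root; it splits in-order into left and right subtrees.
Root 39: left subtree has 5 nodes {11, 13, 1, 37, 26}, right has 3 {7, 22, 5}.
  Root 11: left subtree has 0 nodes { }, right has 4 {13, 1, 37, 26}.
    Root 26: left subtree has 3 nodes {13, 1, 37}, right has 0 { }.
      Root 1: left subtree has 1 node {13}, right has 1 {37}.
  Root 5: left subtree has 2 nodes {7, 22}, right has 0 { }.
    Root 7: left subtree has 0 nodes { }, right has 1 {22}.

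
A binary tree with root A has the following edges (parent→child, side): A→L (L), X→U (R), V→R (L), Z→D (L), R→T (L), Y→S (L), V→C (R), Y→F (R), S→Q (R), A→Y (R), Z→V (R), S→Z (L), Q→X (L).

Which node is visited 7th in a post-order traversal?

Post-order visits the left subtree, then the right subtree, then the node.
At A: go left to L.
  L is a leaf — visit L.
At A: go right to Y.
  At Y: go left to S.
    At S: go left to Z.
      At Z: go left to D.
        D is a leaf — visit D.
      At Z: go right to V.
        At V: go left to R.
          At R: go left to T.
            T is a leaf — visit T.
          At R: no right child.
          Visit R.
        At V: go right to C.
          C is a leaf — visit C.
        Visit V.
      Visit Z.
    At S: go right to Q.
      At Q: go left to X.
        At X: no left child.
        At X: go right to U.
          U is a leaf — visit U.
        Visit X.
      At Q: no right child.
      Visit Q.
    Visit S.
  At Y: go right to F.
    F is a leaf — visit F.
  Visit Y.
Visit A.
Full post-order sequence: L, D, T, R, C, V, Z, U, X, Q, S, F, Y, A.

Z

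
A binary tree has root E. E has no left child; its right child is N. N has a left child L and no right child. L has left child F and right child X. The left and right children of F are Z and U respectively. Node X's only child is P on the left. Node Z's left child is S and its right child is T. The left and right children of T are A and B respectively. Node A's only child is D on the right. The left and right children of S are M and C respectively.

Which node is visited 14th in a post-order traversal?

N

Post-order visits the left subtree, then the right subtree, then the node.
At E: no left child.
At E: go right to N.
  At N: go left to L.
    At L: go left to F.
      At F: go left to Z.
        At Z: go left to S.
          At S: go left to M.
            M is a leaf — visit M.
          At S: go right to C.
            C is a leaf — visit C.
          Visit S.
        At Z: go right to T.
          At T: go left to A.
            At A: no left child.
            At A: go right to D.
              D is a leaf — visit D.
            Visit A.
          At T: go right to B.
            B is a leaf — visit B.
          Visit T.
        Visit Z.
      At F: go right to U.
        U is a leaf — visit U.
      Visit F.
    At L: go right to X.
      At X: go left to P.
        P is a leaf — visit P.
      At X: no right child.
      Visit X.
    Visit L.
  At N: no right child.
  Visit N.
Visit E.
Full post-order sequence: M, C, S, D, A, B, T, Z, U, F, P, X, L, N, E.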